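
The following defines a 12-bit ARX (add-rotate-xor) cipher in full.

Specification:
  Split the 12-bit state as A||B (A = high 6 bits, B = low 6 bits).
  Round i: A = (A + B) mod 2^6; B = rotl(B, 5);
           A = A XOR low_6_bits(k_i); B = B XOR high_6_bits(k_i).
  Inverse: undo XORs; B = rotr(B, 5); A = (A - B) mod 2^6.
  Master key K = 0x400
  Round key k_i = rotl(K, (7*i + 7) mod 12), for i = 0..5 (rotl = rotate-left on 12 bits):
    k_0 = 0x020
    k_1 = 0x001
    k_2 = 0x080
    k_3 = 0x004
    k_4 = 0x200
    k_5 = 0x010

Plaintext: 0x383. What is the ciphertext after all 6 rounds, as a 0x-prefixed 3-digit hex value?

s_0 = plaintext = 0x383
s_1 = Round(s_0, k_0) = 0xC61
s_2 = Round(s_1, k_1) = 0x4F0
s_3 = Round(s_2, k_2) = 0x0DA
s_4 = Round(s_3, k_3) = 0x64D
s_5 = Round(s_4, k_4) = 0x9AE
s_6 = Round(s_5, k_5) = 0x117

0x117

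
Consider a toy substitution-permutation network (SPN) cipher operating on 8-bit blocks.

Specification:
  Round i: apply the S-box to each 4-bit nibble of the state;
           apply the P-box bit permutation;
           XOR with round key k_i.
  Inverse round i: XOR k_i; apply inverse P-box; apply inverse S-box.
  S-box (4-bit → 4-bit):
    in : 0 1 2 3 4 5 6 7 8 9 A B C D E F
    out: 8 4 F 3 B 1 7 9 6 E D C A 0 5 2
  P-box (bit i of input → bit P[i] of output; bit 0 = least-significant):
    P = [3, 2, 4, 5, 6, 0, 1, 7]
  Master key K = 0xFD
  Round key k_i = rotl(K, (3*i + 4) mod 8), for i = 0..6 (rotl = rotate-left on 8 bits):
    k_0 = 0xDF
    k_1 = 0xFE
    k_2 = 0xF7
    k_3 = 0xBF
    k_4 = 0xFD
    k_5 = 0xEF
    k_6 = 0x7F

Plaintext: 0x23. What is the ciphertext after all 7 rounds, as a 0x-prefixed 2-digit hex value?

0xB0

s_0 = plaintext = 0x23
s_1 = Round(s_0, k_0) = 0x10
s_2 = Round(s_1, k_1) = 0xDC
s_3 = Round(s_2, k_2) = 0xD3
s_4 = Round(s_3, k_3) = 0xB3
s_5 = Round(s_4, k_4) = 0x73
s_6 = Round(s_5, k_5) = 0x23
s_7 = Round(s_6, k_6) = 0xB0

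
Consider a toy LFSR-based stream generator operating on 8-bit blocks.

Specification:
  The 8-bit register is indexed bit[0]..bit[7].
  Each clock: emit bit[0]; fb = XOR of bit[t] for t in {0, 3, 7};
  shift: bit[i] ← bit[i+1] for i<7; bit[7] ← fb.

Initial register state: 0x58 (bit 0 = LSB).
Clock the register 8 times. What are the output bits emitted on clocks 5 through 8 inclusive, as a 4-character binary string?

1010

reg_0 = 0x58
clock 1: out=0, reg = 0xAC
clock 2: out=0, reg = 0x56
clock 3: out=0, reg = 0x2B
clock 4: out=1, reg = 0x15
clock 5: out=1, reg = 0x8A
clock 6: out=0, reg = 0x45
clock 7: out=1, reg = 0xA2
clock 8: out=0, reg = 0xD1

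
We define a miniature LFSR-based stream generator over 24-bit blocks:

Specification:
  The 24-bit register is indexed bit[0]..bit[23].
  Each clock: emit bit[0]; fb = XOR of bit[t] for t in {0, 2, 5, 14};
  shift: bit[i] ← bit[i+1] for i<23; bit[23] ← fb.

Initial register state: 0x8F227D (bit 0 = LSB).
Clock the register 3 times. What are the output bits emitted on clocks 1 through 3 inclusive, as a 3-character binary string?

reg_0 = 0x8F227D
clock 1: out=1, reg = 0xC7913E
clock 2: out=0, reg = 0x63C89F
clock 3: out=1, reg = 0xB1E44F

101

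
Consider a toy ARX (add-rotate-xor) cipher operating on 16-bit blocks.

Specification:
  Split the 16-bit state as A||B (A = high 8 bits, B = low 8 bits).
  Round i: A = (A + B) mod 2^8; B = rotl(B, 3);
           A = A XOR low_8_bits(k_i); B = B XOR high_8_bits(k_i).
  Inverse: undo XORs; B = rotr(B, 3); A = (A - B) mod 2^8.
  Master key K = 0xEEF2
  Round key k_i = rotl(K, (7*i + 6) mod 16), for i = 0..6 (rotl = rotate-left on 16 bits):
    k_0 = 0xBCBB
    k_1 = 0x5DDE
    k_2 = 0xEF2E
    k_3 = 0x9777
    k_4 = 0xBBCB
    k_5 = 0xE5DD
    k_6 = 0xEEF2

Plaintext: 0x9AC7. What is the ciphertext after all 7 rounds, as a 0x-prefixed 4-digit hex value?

0x3F5A

s_0 = plaintext = 0x9AC7
s_1 = Round(s_0, k_0) = 0xDA82
s_2 = Round(s_1, k_1) = 0x8249
s_3 = Round(s_2, k_2) = 0xE5A5
s_4 = Round(s_3, k_3) = 0xFDBA
s_5 = Round(s_4, k_4) = 0x7C6E
s_6 = Round(s_5, k_5) = 0x3796
s_7 = Round(s_6, k_6) = 0x3F5A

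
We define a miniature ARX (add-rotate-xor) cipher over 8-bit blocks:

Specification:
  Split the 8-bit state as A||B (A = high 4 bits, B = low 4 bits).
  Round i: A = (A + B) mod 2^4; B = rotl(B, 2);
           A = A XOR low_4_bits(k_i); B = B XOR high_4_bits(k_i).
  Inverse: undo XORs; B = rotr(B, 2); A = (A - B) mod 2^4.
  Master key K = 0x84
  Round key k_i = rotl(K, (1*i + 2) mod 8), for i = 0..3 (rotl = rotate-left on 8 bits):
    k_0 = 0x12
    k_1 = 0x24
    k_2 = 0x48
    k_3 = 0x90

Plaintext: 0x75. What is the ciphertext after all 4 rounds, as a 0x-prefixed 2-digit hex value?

0x9B

s_0 = plaintext = 0x75
s_1 = Round(s_0, k_0) = 0xE4
s_2 = Round(s_1, k_1) = 0x63
s_3 = Round(s_2, k_2) = 0x18
s_4 = Round(s_3, k_3) = 0x9B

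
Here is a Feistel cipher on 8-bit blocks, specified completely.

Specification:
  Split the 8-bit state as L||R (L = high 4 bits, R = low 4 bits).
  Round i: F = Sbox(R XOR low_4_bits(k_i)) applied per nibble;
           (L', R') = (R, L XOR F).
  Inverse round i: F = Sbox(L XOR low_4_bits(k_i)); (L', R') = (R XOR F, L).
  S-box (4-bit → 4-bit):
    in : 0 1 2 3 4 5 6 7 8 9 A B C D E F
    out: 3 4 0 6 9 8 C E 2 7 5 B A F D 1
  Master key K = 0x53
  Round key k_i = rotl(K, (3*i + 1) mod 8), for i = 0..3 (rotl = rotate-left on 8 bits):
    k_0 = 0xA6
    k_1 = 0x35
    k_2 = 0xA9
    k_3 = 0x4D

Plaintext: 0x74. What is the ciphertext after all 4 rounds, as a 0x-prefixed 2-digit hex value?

0x8C

s_0 = plaintext = 0x74
s_1 = Round(s_0, k_0) = 0x47
s_2 = Round(s_1, k_1) = 0x74
s_3 = Round(s_2, k_2) = 0x48
s_4 = Round(s_3, k_3) = 0x8C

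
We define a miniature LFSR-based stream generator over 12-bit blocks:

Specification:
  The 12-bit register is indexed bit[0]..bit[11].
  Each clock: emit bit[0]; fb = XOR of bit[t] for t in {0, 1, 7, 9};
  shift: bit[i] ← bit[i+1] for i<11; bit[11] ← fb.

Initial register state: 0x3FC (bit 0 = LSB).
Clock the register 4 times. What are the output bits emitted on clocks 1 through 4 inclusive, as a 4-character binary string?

0011

reg_0 = 0x3FC
clock 1: out=0, reg = 0x1FE
clock 2: out=0, reg = 0x0FF
clock 3: out=1, reg = 0x87F
clock 4: out=1, reg = 0x43F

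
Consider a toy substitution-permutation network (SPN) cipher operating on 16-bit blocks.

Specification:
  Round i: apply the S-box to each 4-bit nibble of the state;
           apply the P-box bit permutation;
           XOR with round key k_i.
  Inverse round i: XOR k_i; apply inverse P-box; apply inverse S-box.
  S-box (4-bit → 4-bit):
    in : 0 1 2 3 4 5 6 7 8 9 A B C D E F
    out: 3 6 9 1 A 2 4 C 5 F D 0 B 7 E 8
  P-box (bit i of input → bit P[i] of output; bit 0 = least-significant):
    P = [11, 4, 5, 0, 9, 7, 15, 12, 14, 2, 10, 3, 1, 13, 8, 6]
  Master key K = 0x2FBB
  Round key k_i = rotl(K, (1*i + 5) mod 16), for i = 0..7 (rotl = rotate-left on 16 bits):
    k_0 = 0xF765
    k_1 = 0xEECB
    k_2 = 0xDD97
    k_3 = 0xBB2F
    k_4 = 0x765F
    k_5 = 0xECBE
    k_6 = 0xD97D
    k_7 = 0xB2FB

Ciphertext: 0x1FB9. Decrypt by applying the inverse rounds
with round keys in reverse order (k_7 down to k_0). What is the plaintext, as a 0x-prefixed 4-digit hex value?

s_0 = ciphertext = 0x1FB9
s_1 = InvRound(s_0, k_7) = 0x9663
s_2 = InvRound(s_1, k_6) = 0x8930
s_3 = InvRound(s_2, k_5) = 0xD95B
s_4 = InvRound(s_3, k_4) = 0x1183
s_5 = InvRound(s_4, k_3) = 0x54D8
s_6 = InvRound(s_5, k_2) = 0xA462
s_7 = InvRound(s_6, k_1) = 0xB20A
s_8 = InvRound(s_7, k_0) = 0xA9B7

0xA9B7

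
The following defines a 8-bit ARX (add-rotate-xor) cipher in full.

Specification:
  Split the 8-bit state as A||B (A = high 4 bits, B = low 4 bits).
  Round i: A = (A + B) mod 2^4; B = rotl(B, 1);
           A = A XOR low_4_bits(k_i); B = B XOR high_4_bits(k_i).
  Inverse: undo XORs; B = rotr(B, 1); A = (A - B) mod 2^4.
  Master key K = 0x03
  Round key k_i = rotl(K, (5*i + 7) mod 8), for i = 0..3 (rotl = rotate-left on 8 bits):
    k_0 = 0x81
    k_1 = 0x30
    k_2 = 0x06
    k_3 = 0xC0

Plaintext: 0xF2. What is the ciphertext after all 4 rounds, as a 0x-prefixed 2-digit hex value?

0x56

s_0 = plaintext = 0xF2
s_1 = Round(s_0, k_0) = 0x0C
s_2 = Round(s_1, k_1) = 0xCA
s_3 = Round(s_2, k_2) = 0x05
s_4 = Round(s_3, k_3) = 0x56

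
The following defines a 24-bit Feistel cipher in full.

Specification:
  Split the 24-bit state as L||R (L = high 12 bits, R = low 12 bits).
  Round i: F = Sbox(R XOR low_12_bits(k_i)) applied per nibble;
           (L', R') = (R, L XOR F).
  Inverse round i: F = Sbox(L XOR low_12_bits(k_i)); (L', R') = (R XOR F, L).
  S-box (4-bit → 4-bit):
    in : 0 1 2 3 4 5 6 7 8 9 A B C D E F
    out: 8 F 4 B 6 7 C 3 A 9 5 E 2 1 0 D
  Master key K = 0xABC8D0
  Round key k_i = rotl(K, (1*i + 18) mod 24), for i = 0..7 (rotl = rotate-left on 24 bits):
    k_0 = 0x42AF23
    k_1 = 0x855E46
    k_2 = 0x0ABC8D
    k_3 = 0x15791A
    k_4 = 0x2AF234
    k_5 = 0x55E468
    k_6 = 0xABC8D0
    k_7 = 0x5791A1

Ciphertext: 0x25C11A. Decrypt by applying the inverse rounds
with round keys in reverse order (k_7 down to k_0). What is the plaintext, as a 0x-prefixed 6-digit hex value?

0x2DD0D8

s_0 = ciphertext = 0x25C11A
s_1 = InvRound(s_0, k_7) = 0xACB25C
s_2 = InvRound(s_1, k_6) = 0x6A2ACB
s_3 = InvRound(s_2, k_5) = 0xEEE6A2
s_4 = InvRound(s_3, k_4) = 0x4B7EEE
s_5 = InvRound(s_4, k_3) = 0xFBF4B7
s_6 = InvRound(s_5, k_2) = 0xF03FBF
s_7 = InvRound(s_6, k_1) = 0x0D8F03
s_8 = InvRound(s_7, k_0) = 0x2DD0D8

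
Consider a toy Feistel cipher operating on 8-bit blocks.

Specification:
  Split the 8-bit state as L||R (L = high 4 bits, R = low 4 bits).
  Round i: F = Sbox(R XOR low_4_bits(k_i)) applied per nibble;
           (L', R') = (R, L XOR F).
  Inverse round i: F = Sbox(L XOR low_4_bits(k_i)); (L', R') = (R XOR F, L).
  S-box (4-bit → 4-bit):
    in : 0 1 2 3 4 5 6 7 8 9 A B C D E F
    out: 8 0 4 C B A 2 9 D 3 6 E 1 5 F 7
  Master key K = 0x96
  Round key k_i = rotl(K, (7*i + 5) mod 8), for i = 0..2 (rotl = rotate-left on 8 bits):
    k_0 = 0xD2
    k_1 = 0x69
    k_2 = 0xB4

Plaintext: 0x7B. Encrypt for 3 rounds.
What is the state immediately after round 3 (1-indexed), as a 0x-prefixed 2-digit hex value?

s_0 = plaintext = 0x7B
s_1 = Round(s_0, k_0) = 0xB4
s_2 = Round(s_1, k_1) = 0x4E
s_3 = Round(s_2, k_2) = 0xE2

0xE2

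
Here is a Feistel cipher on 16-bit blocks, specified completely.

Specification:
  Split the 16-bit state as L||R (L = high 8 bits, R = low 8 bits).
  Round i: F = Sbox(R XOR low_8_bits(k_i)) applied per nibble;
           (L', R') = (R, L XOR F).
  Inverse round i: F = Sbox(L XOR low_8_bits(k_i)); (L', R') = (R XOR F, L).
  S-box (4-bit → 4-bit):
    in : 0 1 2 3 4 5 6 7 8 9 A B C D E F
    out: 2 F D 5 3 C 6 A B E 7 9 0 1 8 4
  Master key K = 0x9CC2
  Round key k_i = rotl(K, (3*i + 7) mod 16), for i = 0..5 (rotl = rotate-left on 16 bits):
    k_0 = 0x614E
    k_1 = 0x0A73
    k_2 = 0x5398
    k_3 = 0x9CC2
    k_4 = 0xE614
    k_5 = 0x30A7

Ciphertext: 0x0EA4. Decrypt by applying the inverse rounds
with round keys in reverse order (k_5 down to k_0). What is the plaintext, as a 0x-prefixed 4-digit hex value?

s_0 = ciphertext = 0x0EA4
s_1 = InvRound(s_0, k_5) = 0xDA0E
s_2 = InvRound(s_1, k_4) = 0x06DA
s_3 = InvRound(s_2, k_3) = 0xD906
s_4 = InvRound(s_3, k_2) = 0x39D9
s_5 = InvRound(s_4, k_1) = 0xEE39
s_6 = InvRound(s_5, k_0) = 0x4BEE

0x4BEE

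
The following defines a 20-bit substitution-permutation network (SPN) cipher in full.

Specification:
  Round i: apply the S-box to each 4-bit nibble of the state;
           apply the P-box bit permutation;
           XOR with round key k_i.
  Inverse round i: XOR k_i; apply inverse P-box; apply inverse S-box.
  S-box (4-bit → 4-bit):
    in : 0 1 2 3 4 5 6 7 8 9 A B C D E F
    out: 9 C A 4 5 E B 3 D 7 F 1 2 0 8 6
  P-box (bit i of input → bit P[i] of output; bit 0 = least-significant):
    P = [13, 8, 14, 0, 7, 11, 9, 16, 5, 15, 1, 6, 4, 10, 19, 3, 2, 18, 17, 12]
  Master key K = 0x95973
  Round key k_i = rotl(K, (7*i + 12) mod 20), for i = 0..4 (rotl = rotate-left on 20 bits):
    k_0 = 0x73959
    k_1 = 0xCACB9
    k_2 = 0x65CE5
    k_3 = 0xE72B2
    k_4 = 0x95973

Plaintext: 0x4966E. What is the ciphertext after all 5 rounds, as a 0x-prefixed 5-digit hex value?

0xAD22C

s_0 = plaintext = 0x4966E
s_1 = Round(s_0, k_0) = 0xCB5AC
s_2 = Round(s_1, k_1) = 0x9276B
s_3 = Round(s_2, k_2) = 0x1F049
s_4 = Round(s_3, k_3) = 0x40552
s_5 = Round(s_4, k_4) = 0xAD22C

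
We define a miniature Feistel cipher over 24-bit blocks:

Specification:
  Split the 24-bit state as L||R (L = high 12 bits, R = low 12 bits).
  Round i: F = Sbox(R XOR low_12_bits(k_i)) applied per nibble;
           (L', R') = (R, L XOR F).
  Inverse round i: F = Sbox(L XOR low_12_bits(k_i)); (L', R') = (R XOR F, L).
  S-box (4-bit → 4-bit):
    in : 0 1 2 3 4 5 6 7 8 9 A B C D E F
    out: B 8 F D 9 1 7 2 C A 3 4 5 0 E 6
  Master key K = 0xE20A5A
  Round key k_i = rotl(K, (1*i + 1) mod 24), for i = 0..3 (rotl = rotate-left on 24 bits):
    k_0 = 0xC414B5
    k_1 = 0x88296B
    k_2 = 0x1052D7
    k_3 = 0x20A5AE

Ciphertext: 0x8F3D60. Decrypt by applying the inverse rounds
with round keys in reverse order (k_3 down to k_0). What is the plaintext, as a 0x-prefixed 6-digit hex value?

s_0 = ciphertext = 0x8F3D60
s_1 = InvRound(s_0, k_3) = 0xD708F3
s_2 = InvRound(s_1, k_2) = 0xEC1D70
s_3 = InvRound(s_2, k_1) = 0xF43EC1
s_4 = InvRound(s_3, k_0) = 0xAA6F43

0xAA6F43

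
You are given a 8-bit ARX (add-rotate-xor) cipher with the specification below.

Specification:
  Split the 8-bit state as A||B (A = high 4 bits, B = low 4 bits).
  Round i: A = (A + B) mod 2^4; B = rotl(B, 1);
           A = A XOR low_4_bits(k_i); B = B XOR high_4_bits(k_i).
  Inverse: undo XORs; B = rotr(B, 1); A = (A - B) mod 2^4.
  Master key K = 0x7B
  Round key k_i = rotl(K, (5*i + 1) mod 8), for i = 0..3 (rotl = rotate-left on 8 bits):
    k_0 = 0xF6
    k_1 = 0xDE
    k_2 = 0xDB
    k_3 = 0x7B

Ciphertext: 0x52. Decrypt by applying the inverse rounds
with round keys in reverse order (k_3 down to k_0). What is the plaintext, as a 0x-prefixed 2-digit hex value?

s_0 = ciphertext = 0x52
s_1 = InvRound(s_0, k_3) = 0x4A
s_2 = InvRound(s_1, k_2) = 0x4B
s_3 = InvRound(s_2, k_1) = 0x73
s_4 = InvRound(s_3, k_0) = 0xB6

0xB6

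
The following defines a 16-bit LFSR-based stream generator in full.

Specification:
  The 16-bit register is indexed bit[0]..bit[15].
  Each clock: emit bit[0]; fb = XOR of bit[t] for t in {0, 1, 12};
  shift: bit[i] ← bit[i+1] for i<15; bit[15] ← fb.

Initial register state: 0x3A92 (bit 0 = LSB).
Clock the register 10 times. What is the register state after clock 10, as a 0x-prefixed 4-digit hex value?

reg_0 = 0x3A92
clock 1: out=0, reg = 0x1D49
clock 2: out=1, reg = 0x0EA4
clock 3: out=0, reg = 0x0752
clock 4: out=0, reg = 0x83A9
clock 5: out=1, reg = 0xC1D4
clock 6: out=0, reg = 0x60EA
clock 7: out=0, reg = 0xB075
clock 8: out=1, reg = 0x583A
clock 9: out=0, reg = 0x2C1D
clock 10: out=1, reg = 0x960E

0x960E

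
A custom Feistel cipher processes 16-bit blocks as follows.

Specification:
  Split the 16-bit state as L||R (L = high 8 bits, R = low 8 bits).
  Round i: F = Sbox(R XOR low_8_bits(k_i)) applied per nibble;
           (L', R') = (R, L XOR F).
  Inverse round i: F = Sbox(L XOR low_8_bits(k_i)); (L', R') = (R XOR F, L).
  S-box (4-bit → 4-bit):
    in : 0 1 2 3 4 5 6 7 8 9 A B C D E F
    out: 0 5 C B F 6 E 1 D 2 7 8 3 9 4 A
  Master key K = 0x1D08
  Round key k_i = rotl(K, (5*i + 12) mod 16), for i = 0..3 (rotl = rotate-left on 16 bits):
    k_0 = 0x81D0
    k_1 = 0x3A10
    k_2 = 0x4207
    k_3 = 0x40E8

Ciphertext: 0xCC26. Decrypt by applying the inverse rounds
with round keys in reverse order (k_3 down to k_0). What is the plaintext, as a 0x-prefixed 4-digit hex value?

s_0 = ciphertext = 0xCC26
s_1 = InvRound(s_0, k_3) = 0xE9CC
s_2 = InvRound(s_1, k_2) = 0x88E9
s_3 = InvRound(s_2, k_1) = 0xC488
s_4 = InvRound(s_3, k_0) = 0xD7C4

0xD7C4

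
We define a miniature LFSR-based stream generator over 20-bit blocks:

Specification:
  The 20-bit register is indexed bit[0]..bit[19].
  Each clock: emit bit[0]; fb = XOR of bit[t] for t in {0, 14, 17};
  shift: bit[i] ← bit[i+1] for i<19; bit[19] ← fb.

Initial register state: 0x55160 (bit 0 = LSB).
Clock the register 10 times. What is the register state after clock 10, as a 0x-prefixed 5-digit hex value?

0x33D54

reg_0 = 0x55160
clock 1: out=0, reg = 0xAA8B0
clock 2: out=0, reg = 0xD5458
clock 3: out=0, reg = 0xEAA2C
clock 4: out=0, reg = 0xF5516
clock 5: out=0, reg = 0x7AA8B
clock 6: out=1, reg = 0x3D545
clock 7: out=1, reg = 0x9EAA2
clock 8: out=0, reg = 0xCF551
clock 9: out=1, reg = 0x67AA8
clock 10: out=0, reg = 0x33D54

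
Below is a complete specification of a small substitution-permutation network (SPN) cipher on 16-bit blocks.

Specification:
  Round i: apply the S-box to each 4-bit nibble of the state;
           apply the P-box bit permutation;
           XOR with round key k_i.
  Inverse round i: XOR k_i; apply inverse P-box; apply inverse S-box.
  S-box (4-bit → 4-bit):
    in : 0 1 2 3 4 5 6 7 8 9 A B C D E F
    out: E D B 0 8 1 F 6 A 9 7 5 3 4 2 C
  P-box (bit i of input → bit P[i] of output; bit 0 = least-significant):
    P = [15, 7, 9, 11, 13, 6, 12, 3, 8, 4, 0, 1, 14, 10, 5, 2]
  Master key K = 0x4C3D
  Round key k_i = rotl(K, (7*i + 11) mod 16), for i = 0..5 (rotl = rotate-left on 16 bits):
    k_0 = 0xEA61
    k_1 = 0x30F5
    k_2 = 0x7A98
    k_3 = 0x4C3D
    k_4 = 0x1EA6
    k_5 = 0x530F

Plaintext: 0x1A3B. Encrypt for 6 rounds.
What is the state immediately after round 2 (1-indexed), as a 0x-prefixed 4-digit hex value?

0x5DF3

s_0 = plaintext = 0x1A3B
s_1 = Round(s_0, k_0) = 0x2954
s_2 = Round(s_1, k_1) = 0x5DF3
s_3 = Round(s_2, k_2) = 0x2A91
s_4 = Round(s_3, k_3) = 0xA320
s_5 = Round(s_4, k_4) = 0x704E
s_6 = Round(s_5, k_5) = 0x57B4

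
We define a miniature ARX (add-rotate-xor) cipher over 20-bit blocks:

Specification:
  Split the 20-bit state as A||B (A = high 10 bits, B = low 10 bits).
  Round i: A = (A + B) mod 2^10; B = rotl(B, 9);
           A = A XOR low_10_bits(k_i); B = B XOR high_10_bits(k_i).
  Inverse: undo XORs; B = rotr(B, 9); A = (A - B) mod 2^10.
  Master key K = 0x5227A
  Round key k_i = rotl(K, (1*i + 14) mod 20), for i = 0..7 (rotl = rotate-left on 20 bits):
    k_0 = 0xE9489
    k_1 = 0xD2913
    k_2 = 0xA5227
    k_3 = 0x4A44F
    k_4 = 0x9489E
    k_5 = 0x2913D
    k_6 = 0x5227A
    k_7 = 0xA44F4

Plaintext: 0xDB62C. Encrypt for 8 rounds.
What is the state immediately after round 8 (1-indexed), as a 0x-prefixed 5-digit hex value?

0x4D6A0

s_0 = plaintext = 0xDB62C
s_1 = Round(s_0, k_0) = 0x442B3
s_2 = Round(s_1, k_1) = 0xB4013
s_3 = Round(s_2, k_2) = 0x3109D
s_4 = Round(s_3, k_3) = 0x4BB67
s_5 = Round(s_4, k_4) = 0x02DE1
s_6 = Round(s_5, k_5) = 0x34654
s_7 = Round(s_6, k_6) = 0x57C62
s_8 = Round(s_7, k_7) = 0x4D6A0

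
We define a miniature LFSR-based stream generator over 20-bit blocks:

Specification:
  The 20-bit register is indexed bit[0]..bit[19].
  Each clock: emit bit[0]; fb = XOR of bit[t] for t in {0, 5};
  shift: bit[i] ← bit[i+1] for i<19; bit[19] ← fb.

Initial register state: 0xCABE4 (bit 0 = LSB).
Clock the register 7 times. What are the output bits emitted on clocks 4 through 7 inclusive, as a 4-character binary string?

0011

reg_0 = 0xCABE4
clock 1: out=0, reg = 0xE55F2
clock 2: out=0, reg = 0xF2AF9
clock 3: out=1, reg = 0x7957C
clock 4: out=0, reg = 0xBCABE
clock 5: out=0, reg = 0xDE55F
clock 6: out=1, reg = 0xEF2AF
clock 7: out=1, reg = 0x77957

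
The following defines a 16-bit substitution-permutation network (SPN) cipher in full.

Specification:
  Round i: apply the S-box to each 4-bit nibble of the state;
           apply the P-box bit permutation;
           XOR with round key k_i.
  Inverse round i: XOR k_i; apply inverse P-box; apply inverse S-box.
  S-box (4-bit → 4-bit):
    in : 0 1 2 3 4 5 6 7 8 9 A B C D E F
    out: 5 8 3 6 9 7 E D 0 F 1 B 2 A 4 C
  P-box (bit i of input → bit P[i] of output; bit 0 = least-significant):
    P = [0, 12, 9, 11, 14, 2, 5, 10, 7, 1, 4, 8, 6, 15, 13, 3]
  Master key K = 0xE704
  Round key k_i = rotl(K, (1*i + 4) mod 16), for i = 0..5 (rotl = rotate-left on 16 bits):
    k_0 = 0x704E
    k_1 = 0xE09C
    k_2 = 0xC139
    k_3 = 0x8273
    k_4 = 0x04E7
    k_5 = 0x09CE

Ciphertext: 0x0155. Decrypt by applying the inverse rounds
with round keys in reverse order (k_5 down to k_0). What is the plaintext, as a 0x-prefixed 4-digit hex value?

s_0 = ciphertext = 0x0155
s_1 = InvRound(s_0, k_5) = 0x1584
s_2 = InvRound(s_1, k_4) = 0xADE2
s_3 = InvRound(s_2, k_3) = 0xE717
s_4 = InvRound(s_3, k_2) = 0xFC6E
s_5 = InvRound(s_4, k_1) = 0xA5FD
s_6 = InvRound(s_5, k_0) = 0xC972

0xC972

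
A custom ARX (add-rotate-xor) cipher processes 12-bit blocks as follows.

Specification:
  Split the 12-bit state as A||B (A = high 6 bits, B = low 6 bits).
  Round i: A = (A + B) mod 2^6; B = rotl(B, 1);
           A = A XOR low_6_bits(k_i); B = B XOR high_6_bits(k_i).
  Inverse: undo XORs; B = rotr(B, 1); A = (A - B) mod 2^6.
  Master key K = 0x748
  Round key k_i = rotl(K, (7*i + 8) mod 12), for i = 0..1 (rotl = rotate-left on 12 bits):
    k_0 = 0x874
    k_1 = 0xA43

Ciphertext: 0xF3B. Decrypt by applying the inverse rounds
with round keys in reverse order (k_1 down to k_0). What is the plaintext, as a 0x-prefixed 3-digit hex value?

0xB94

s_0 = ciphertext = 0xF3B
s_1 = InvRound(s_0, k_1) = 0xD89
s_2 = InvRound(s_1, k_0) = 0xB94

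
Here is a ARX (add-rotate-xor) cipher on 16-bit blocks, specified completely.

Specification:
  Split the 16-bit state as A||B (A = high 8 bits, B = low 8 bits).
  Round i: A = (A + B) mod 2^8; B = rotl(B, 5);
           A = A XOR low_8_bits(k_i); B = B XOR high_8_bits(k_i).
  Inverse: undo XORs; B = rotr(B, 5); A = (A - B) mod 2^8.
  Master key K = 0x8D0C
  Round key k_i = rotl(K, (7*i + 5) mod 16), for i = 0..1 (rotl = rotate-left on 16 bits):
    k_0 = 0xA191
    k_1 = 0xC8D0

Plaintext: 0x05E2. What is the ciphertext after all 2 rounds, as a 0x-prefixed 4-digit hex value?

s_0 = plaintext = 0x05E2
s_1 = Round(s_0, k_0) = 0x76FD
s_2 = Round(s_1, k_1) = 0xA377

0xA377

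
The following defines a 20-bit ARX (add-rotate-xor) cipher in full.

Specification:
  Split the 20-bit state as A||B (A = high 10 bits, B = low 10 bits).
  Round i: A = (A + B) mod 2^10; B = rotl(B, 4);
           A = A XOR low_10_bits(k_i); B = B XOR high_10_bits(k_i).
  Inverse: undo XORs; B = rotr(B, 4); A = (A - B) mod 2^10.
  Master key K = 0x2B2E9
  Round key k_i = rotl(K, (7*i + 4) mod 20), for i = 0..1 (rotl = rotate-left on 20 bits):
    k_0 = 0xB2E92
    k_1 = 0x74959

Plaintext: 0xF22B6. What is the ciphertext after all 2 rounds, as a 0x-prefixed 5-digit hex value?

s_0 = plaintext = 0xF22B6
s_1 = Round(s_0, k_0) = 0x3B1A1
s_2 = Round(s_1, k_1) = 0xF53C4

0xF53C4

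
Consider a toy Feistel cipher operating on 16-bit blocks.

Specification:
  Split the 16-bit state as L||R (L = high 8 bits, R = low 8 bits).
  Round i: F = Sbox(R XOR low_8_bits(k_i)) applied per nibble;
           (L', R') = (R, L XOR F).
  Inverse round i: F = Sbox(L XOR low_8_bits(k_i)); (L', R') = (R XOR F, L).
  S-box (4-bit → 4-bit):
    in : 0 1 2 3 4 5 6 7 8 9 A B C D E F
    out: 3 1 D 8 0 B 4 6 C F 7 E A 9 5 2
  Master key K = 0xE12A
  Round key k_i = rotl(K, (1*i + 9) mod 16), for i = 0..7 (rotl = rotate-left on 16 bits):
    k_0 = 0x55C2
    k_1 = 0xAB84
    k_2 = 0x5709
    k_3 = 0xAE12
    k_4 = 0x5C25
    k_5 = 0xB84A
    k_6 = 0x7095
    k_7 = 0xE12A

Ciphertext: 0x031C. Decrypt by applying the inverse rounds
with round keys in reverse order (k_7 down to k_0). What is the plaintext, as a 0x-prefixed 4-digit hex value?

s_0 = ciphertext = 0x031C
s_1 = InvRound(s_0, k_7) = 0xC303
s_2 = InvRound(s_1, k_6) = 0xB7C3
s_3 = InvRound(s_2, k_5) = 0xEAB7
s_4 = InvRound(s_3, k_4) = 0x15EA
s_5 = InvRound(s_4, k_3) = 0xDC15
s_6 = InvRound(s_5, k_2) = 0x8EDC
s_7 = InvRound(s_6, k_1) = 0xEB8E
s_8 = InvRound(s_7, k_0) = 0x51EB

0x51EB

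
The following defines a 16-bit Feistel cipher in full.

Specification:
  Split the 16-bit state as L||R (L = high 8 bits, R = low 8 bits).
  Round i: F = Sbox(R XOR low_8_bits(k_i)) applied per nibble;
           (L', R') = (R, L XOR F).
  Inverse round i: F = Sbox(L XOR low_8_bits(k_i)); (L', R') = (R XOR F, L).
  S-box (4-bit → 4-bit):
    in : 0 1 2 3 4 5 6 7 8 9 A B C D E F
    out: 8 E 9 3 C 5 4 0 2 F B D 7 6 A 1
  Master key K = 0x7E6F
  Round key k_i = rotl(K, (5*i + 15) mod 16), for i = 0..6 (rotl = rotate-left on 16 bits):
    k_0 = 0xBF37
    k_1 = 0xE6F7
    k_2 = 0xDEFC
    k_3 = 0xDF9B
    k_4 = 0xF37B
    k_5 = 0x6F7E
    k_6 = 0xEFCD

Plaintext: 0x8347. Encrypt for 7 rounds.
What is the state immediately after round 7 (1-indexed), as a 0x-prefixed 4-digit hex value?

0x91C6

s_0 = plaintext = 0x8347
s_1 = Round(s_0, k_0) = 0x478B
s_2 = Round(s_1, k_1) = 0x8B40
s_3 = Round(s_2, k_2) = 0x405C
s_4 = Round(s_3, k_3) = 0x5C30
s_5 = Round(s_4, k_4) = 0x3091
s_6 = Round(s_5, k_5) = 0x9191
s_7 = Round(s_6, k_6) = 0x91C6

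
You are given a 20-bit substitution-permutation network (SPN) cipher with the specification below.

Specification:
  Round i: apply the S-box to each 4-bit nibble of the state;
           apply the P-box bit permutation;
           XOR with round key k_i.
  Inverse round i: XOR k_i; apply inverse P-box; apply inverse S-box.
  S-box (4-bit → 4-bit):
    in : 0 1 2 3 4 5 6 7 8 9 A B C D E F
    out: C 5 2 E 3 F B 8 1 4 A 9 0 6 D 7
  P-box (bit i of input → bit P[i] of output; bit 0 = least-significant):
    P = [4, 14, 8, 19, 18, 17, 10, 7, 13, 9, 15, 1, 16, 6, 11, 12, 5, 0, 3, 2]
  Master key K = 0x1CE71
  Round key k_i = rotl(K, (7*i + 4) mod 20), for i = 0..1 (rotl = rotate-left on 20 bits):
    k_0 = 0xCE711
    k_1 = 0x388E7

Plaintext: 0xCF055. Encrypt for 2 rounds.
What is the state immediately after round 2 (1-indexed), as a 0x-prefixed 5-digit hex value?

s_0 = plaintext = 0xCF055
s_1 = Round(s_0, k_0) = 0x32AC3
s_2 = Round(s_1, k_1) = 0xBCBA8

0xBCBA8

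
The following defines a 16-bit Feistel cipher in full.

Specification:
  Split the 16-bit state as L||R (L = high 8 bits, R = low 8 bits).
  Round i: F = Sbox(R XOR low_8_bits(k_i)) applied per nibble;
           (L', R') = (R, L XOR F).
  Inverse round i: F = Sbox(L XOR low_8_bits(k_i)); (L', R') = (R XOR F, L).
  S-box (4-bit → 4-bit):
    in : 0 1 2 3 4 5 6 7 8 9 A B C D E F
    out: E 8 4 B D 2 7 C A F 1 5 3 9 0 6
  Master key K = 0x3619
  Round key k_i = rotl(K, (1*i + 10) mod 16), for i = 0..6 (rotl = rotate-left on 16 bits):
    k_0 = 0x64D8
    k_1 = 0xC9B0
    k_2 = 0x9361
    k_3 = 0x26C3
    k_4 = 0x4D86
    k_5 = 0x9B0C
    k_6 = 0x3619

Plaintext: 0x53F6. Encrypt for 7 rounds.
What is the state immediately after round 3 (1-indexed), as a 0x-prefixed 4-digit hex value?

0xEDB0

s_0 = plaintext = 0x53F6
s_1 = Round(s_0, k_0) = 0xF613
s_2 = Round(s_1, k_1) = 0x13ED
s_3 = Round(s_2, k_2) = 0xEDB0
s_4 = Round(s_3, k_3) = 0xB026
s_5 = Round(s_4, k_4) = 0x26AE
s_6 = Round(s_5, k_5) = 0xAE32
s_7 = Round(s_6, k_6) = 0x32EB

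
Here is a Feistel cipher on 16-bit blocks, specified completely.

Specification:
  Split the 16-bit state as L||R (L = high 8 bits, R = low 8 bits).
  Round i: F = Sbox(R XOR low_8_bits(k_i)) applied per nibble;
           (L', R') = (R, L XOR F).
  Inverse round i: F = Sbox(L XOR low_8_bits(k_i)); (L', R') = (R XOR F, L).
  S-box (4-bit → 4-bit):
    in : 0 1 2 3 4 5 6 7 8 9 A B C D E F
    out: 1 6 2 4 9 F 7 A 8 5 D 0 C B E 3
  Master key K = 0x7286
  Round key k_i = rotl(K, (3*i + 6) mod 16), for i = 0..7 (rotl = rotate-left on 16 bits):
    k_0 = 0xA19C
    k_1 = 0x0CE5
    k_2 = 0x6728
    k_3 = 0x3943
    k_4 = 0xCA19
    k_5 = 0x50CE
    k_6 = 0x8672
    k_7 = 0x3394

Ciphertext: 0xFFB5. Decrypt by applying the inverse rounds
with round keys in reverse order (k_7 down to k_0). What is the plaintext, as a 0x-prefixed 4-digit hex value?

s_0 = ciphertext = 0xFFB5
s_1 = InvRound(s_0, k_7) = 0xC5FF
s_2 = InvRound(s_1, k_6) = 0xF5C5
s_3 = InvRound(s_2, k_5) = 0x85F5
s_4 = InvRound(s_3, k_4) = 0xA985
s_5 = InvRound(s_4, k_3) = 0x68A9
s_6 = InvRound(s_5, k_2) = 0x3868
s_7 = InvRound(s_6, k_1) = 0xD338
s_8 = InvRound(s_7, k_0) = 0xABD3

0xABD3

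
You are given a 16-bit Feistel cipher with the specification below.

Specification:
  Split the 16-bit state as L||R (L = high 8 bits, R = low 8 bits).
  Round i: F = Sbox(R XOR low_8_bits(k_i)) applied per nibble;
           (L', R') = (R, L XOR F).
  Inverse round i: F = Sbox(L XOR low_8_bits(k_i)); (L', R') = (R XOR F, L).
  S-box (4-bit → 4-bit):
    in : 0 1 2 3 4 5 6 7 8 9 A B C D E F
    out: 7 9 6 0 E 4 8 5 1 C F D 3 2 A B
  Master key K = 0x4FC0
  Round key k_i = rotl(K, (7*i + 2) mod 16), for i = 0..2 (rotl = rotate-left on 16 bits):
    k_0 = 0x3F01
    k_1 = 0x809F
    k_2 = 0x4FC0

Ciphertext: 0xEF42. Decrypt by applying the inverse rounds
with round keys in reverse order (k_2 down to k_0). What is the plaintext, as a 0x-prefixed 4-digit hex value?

s_0 = ciphertext = 0xEF42
s_1 = InvRound(s_0, k_2) = 0x29EF
s_2 = InvRound(s_1, k_1) = 0x3729
s_3 = InvRound(s_2, k_0) = 0x2137

0x2137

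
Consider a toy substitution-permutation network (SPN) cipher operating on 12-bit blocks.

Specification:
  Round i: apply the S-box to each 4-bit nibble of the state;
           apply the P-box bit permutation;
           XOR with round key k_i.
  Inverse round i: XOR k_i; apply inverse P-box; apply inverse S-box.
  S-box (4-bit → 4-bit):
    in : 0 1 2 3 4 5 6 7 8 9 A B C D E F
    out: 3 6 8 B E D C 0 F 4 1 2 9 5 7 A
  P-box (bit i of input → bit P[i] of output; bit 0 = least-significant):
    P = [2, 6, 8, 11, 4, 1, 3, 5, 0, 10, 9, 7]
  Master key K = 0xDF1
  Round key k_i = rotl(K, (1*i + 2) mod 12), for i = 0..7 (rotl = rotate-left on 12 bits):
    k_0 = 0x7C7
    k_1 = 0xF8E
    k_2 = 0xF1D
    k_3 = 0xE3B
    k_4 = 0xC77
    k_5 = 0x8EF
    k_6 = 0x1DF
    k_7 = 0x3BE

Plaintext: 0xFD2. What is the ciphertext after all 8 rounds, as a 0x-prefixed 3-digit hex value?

0x023

s_0 = plaintext = 0xFD2
s_1 = Round(s_0, k_0) = 0xB5F
s_2 = Round(s_1, k_1) = 0x3F6
s_3 = Round(s_2, k_2) = 0x2BE
s_4 = Round(s_3, k_3) = 0xFFD
s_5 = Round(s_4, k_4) = 0x9D1
s_6 = Round(s_5, k_5) = 0xBB7
s_7 = Round(s_6, k_6) = 0x5DD
s_8 = Round(s_7, k_7) = 0x023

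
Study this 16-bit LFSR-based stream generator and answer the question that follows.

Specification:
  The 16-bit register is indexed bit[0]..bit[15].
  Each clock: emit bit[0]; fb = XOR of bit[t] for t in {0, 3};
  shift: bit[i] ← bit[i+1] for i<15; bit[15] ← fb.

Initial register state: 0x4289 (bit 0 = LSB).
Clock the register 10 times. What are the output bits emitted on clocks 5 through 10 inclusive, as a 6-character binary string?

000101

reg_0 = 0x4289
clock 1: out=1, reg = 0x2144
clock 2: out=0, reg = 0x10A2
clock 3: out=0, reg = 0x0851
clock 4: out=1, reg = 0x8428
clock 5: out=0, reg = 0xC214
clock 6: out=0, reg = 0x610A
clock 7: out=0, reg = 0xB085
clock 8: out=1, reg = 0xD842
clock 9: out=0, reg = 0x6C21
clock 10: out=1, reg = 0xB610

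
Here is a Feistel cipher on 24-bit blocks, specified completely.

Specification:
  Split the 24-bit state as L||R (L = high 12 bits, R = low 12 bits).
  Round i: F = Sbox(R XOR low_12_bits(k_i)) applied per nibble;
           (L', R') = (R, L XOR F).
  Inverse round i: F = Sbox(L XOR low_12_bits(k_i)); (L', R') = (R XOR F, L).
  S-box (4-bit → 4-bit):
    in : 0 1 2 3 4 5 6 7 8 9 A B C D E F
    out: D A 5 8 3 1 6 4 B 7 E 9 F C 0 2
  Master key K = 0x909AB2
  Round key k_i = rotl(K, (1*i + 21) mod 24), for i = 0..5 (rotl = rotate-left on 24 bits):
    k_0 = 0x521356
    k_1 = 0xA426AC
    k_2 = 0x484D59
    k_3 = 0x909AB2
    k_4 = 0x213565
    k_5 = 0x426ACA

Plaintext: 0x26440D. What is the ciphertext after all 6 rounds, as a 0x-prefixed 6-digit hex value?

0x58096B

s_0 = plaintext = 0x26440D
s_1 = Round(s_0, k_0) = 0x40D67D
s_2 = Round(s_1, k_1) = 0x67D9C7
s_3 = Round(s_2, k_2) = 0x9C750D
s_4 = Round(s_3, k_3) = 0x50DB55
s_5 = Round(s_4, k_4) = 0xB55580
s_6 = Round(s_5, k_5) = 0x58096B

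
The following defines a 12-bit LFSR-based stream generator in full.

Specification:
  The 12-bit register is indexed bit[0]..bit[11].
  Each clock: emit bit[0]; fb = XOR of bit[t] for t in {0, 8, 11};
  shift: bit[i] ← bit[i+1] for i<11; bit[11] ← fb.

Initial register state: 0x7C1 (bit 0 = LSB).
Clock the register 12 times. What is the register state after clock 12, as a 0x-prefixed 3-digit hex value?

0x4A2

reg_0 = 0x7C1
clock 1: out=1, reg = 0x3E0
clock 2: out=0, reg = 0x9F0
clock 3: out=0, reg = 0x4F8
clock 4: out=0, reg = 0x27C
clock 5: out=0, reg = 0x13E
clock 6: out=0, reg = 0x89F
clock 7: out=1, reg = 0x44F
clock 8: out=1, reg = 0xA27
clock 9: out=1, reg = 0x513
clock 10: out=1, reg = 0x289
clock 11: out=1, reg = 0x944
clock 12: out=0, reg = 0x4A2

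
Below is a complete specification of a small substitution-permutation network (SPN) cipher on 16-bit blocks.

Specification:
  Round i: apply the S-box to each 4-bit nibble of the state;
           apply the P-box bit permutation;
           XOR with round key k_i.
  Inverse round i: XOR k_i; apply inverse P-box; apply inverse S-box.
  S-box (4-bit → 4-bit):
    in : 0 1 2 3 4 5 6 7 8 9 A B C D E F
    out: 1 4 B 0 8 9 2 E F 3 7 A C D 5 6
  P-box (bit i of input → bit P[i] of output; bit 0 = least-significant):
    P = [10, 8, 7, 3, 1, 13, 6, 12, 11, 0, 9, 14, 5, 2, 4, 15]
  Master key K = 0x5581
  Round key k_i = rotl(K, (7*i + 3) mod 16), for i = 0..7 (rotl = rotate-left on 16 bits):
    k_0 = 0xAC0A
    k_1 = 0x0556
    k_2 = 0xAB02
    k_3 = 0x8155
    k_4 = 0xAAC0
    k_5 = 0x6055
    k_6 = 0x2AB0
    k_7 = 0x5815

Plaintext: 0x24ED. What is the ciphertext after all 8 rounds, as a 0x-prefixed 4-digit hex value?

s_0 = plaintext = 0x24ED
s_1 = Round(s_0, k_0) = 0x68E4
s_2 = Round(s_1, k_1) = 0x4F19
s_3 = Round(s_2, k_2) = 0x2C43
s_4 = Round(s_3, k_3) = 0x5371
s_5 = Round(s_4, k_4) = 0x1A20
s_6 = Round(s_5, k_5) = 0x5E46
s_7 = Round(s_6, k_6) = 0xB190
s_8 = Round(s_7, k_7) = 0xFE13

0xFE13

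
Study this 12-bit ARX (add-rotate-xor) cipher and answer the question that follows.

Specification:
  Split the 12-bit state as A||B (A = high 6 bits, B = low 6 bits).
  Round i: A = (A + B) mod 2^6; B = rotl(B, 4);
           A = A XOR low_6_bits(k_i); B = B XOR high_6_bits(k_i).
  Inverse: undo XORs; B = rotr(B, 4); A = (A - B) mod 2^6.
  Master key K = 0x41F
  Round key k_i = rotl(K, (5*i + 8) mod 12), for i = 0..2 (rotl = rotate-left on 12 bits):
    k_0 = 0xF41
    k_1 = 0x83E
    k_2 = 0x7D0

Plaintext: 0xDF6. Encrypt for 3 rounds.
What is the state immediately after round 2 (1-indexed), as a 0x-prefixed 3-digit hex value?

0x0A4

s_0 = plaintext = 0xDF6
s_1 = Round(s_0, k_0) = 0xB10
s_2 = Round(s_1, k_1) = 0x0A4
s_3 = Round(s_2, k_2) = 0xD96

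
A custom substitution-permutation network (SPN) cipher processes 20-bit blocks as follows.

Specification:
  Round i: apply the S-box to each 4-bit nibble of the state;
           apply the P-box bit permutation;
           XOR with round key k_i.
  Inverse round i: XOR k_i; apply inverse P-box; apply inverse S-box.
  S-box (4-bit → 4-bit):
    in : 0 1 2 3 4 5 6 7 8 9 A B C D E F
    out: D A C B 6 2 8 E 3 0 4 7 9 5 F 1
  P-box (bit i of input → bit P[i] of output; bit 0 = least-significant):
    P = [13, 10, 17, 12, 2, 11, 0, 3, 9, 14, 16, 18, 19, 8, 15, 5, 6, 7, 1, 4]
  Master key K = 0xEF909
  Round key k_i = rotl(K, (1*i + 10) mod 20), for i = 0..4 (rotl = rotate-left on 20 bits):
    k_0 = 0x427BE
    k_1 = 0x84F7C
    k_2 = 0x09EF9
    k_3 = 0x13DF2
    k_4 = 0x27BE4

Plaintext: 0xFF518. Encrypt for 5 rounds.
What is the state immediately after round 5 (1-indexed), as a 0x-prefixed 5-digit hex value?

s_0 = plaintext = 0xFF518
s_1 = Round(s_0, k_0) = 0xC4BF6
s_2 = Round(s_1, k_1) = 0x99C28
s_3 = Round(s_2, k_2) = 0x4B8F0
s_4 = Round(s_3, k_3) = 0xBCE74
s_5 = Round(s_4, k_4) = 0xD350F

0xD350F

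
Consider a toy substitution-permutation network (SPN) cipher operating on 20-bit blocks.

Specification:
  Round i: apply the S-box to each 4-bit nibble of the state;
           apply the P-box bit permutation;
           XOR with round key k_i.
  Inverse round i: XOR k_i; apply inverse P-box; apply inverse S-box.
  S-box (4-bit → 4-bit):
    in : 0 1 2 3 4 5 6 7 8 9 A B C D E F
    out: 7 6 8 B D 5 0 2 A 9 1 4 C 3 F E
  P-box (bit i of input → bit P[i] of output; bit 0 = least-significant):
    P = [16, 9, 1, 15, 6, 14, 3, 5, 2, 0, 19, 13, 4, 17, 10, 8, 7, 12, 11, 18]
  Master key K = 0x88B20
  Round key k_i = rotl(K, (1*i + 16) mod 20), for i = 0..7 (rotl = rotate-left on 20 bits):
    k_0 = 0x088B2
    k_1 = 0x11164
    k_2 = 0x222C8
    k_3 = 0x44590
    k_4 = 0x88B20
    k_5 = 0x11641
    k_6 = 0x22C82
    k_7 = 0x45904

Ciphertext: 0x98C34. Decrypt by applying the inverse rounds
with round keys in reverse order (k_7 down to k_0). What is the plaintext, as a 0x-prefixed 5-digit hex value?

0x00FA4

s_0 = ciphertext = 0x98C34
s_1 = InvRound(s_0, k_7) = 0x84B89
s_2 = InvRound(s_1, k_6) = 0x6FF11
s_3 = InvRound(s_2, k_5) = 0xC32D9
s_4 = InvRound(s_3, k_4) = 0xE9842
s_5 = InvRound(s_4, k_3) = 0x0EBDC
s_6 = InvRound(s_5, k_2) = 0xB3A72
s_7 = InvRound(s_6, k_1) = 0xB3461
s_8 = InvRound(s_7, k_0) = 0x00FA4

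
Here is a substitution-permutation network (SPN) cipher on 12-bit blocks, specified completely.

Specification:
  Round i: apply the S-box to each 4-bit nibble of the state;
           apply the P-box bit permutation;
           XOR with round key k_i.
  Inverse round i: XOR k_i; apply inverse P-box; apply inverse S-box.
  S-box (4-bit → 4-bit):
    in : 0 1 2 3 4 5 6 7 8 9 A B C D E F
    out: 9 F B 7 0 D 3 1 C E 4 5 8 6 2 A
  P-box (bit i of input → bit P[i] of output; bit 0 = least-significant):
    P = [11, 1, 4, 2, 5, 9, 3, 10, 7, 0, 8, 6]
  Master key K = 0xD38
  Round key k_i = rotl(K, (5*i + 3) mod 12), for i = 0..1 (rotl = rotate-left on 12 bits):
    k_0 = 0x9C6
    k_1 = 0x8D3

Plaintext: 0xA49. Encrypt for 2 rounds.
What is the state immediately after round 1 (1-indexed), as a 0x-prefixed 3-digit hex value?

0x8D0

s_0 = plaintext = 0xA49
s_1 = Round(s_0, k_0) = 0x8D0
s_2 = Round(s_1, k_1) = 0x39F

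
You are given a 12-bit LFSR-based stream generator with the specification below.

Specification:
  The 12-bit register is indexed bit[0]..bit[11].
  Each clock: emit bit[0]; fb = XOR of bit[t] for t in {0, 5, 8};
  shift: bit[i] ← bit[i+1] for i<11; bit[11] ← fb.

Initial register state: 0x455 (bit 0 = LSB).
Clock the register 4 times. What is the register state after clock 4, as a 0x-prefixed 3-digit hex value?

reg_0 = 0x455
clock 1: out=1, reg = 0xA2A
clock 2: out=0, reg = 0xD15
clock 3: out=1, reg = 0x68A
clock 4: out=0, reg = 0x345

0x345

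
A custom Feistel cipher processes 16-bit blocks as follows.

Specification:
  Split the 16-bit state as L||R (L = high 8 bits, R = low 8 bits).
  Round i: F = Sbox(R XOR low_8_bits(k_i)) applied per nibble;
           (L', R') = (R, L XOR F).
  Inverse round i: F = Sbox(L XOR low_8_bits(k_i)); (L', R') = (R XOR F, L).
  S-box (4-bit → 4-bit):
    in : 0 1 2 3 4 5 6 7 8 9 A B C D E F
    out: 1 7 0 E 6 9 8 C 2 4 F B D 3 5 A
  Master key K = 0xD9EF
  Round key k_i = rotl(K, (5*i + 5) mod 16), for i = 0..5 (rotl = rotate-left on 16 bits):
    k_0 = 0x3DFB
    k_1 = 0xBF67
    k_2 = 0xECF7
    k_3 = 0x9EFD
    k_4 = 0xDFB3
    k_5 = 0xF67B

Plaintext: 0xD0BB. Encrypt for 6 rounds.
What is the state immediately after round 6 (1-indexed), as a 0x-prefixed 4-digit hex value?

0x0D64

s_0 = plaintext = 0xD0BB
s_1 = Round(s_0, k_0) = 0xBBB1
s_2 = Round(s_1, k_1) = 0xB183
s_3 = Round(s_2, k_2) = 0x8377
s_4 = Round(s_3, k_3) = 0x77AC
s_5 = Round(s_4, k_4) = 0xAC0D
s_6 = Round(s_5, k_5) = 0x0D64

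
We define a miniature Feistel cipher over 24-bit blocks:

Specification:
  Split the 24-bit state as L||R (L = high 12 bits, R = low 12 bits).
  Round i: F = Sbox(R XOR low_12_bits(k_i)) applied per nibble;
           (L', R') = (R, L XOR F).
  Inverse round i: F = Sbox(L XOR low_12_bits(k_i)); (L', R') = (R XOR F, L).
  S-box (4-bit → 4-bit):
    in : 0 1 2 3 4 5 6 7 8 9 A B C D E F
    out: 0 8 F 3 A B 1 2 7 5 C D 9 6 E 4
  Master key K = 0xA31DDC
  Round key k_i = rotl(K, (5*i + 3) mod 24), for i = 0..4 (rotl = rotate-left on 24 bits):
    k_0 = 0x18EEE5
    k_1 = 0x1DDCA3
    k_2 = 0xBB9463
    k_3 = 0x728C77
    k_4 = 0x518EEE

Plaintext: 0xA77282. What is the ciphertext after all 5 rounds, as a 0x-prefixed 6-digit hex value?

0x62CBDA

s_0 = plaintext = 0xA77282
s_1 = Round(s_0, k_0) = 0x282365
s_2 = Round(s_1, k_1) = 0x365613
s_3 = Round(s_2, k_2) = 0x613C45
s_4 = Round(s_3, k_3) = 0xC4562C
s_5 = Round(s_4, k_4) = 0x62CBDA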